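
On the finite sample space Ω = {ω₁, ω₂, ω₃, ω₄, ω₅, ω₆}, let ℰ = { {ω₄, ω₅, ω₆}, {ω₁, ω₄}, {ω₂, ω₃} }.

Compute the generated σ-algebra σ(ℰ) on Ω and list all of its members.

Seed the family with ℰ together with ∅ and Ω: { ∅, {ω₁, ω₄}, {ω₂, ω₃}, {ω₄, ω₅, ω₆}, Ω }.
Iteration 1: +5 →
  {ω₁, ω₂, ω₃}  = Ω∖{ω₄, ω₅, ω₆}
  {ω₁, ω₂, ω₃, ω₄}  = {ω₂, ω₃} ∪ {ω₁, ω₄}
  {ω₁, ω₄, ω₅, ω₆}  = Ω∖{ω₂, ω₃}
  {ω₂, ω₃, ω₅, ω₆}  = Ω∖{ω₁, ω₄}
  {ω₂, ω₃, ω₄, ω₅, ω₆}  = {ω₂, ω₃} ∪ {ω₄, ω₅, ω₆}
  |family| = 10
Iteration 2 (3 new):
  {ω₁}  = Ω∖{ω₂, ω₃, ω₄, ω₅, ω₆}
  {ω₅, ω₆}  = Ω∖{ω₁, ω₂, ω₃, ω₄}
  {ω₁, ω₂, ω₃, ω₅, ω₆}  = {ω₁, ω₂, ω₃} ∪ {ω₂, ω₃, ω₅, ω₆}
  |family| = 13
Iteration 3: 2 new —
  {ω₄}  = Ω∖{ω₁, ω₂, ω₃, ω₅, ω₆}
  {ω₁, ω₅, ω₆}  = {ω₅, ω₆} ∪ {ω₁}
  |family| = 15
Iteration 4. New:
  {ω₂, ω₃, ω₄}  = Ω∖{ω₁, ω₅, ω₆}
  |family| = 16
Iteration 5: already closed under ᶜ and ∪.

Hence σ(ℰ) has 16 members: { ∅, {ω₁}, {ω₄}, {ω₁, ω₄}, {ω₂, ω₃}, {ω₅, ω₆}, {ω₁, ω₂, ω₃}, {ω₁, ω₅, ω₆}, {ω₂, ω₃, ω₄}, {ω₄, ω₅, ω₆}, {ω₁, ω₂, ω₃, ω₄}, {ω₁, ω₄, ω₅, ω₆}, {ω₂, ω₃, ω₅, ω₆}, {ω₁, ω₂, ω₃, ω₅, ω₆}, {ω₂, ω₃, ω₄, ω₅, ω₆}, Ω }.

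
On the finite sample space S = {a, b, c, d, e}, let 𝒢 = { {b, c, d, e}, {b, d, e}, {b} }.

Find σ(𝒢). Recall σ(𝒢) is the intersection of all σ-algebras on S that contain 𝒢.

Seed the family with 𝒢 together with ∅ and S: { ∅, {b}, {b, d, e}, {b, c, d, e}, S }.
Iteration 1: +3 →
  {a}  = S∖{b, c, d, e}
  {a, c}  = S∖{b, d, e}
  {a, c, d, e}  = S∖{b}
  — 8 sets.
Iteration 2. New:
  {a, b}  = {b} ∪ {a}
  {a, b, c}  = {b} ∪ {a, c}
  {a, b, d, e}  = {b, d, e} ∪ {a}
  — 11 sets.
Iteration 3: +3 →
  {c}  = S∖{a, b, d, e}
  {d, e}  = S∖{a, b, c}
  {c, d, e}  = S∖{a, b}
  — 14 sets.
Iteration 4 adds 2:
  {b, c}  = {c} ∪ {b}
  {a, d, e}  = {d, e} ∪ {a}
  — 16 sets.
Iteration 5: closed — nothing new.

σ(𝒢) = { ∅, {a}, {b}, {c}, {a, b}, {a, c}, {b, c}, {d, e}, {a, b, c}, {a, d, e}, {b, d, e}, {c, d, e}, {a, b, d, e}, {a, c, d, e}, {b, c, d, e}, S }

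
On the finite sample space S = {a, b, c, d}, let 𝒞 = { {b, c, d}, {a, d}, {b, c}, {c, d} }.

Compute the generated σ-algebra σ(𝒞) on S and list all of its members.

Start: 𝒞 ∪ {∅, S} = { ∅, {a, d}, {b, c}, {c, d}, {b, c, d}, S }.
Step 1. New:
  {a}  = complement {b, c, d}
  {a, b}  = complement {c, d}
  {a, c, d}  = {c, d} ∪ {a, d}
Step 2 adds 3:
  {b}  = complement {a, c, d}
  {a, b, c}  = {a, b} ∪ {b, c}
  {a, b, d}  = {a, b} ∪ {a, d}
Step 3 (2 new):
  {c}  = complement {a, b, d}
  {d}  = complement {a, b, c}
Step 4. New:
  {a, c}  = {c} ∪ {a}
  {b, d}  = {d} ∪ {b}
Step 5: stable.

|σ(𝒞)| = 16.  σ(𝒞) = { ∅, {a}, {b}, {c}, {d}, {a, b}, {a, c}, {a, d}, {b, c}, {b, d}, {c, d}, {a, b, c}, {a, b, d}, {a, c, d}, {b, c, d}, S }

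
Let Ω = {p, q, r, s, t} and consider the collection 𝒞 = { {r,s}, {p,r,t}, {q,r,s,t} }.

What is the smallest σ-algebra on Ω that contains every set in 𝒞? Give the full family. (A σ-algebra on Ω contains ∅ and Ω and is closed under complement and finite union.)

Take S₀ = 𝒞 ∪ {∅, Ω} = { {}, {r,s}, {p,r,t}, {q,r,s,t}, Ω }.
Iteration 1: +4 →
  {p}  = Ω∖{q,r,s,t}
  {q,s}  = Ω∖{p,r,t}
  {p,q,t}  = Ω∖{r,s}
  {p,r,s,t}  = {r,s} ∪ {p,r,t}
  [9 total]
Iteration 2: 6 new —
  {q}  = Ω∖{p,r,s,t}
  {p,q,s}  = {q,s} ∪ {p}
  {p,r,s}  = {r,s} ∪ {p}
  {q,r,s}  = {r,s} ∪ {q,s}
  {p,q,r,t}  = {p,r,t} ∪ {p,q,t}
  {p,q,s,t}  = {p,q,t} ∪ {q,s}
  [15 total]
Iteration 3: 7 new —
  {r}  = Ω∖{p,q,s,t}
  {s}  = Ω∖{p,q,r,t}
  {p,q}  = {q} ∪ {p}
  {p,t}  = Ω∖{q,r,s}
  {q,t}  = Ω∖{p,r,s}
  {r,t}  = Ω∖{p,q,s}
  {p,q,r,s}  = {p,q,s} ∪ {r,s}
  [22 total]
Iteration 4 (9 new):
  {t}  = Ω∖{p,q,r,s}
  {p,r}  = {r} ∪ {p}
  {p,s}  = {s} ∪ {p}
  {q,r}  = {q} ∪ {r}
  {p,q,r}  = {p,q} ∪ {r}
  {p,s,t}  = {p,t} ∪ {s}
  {q,r,t}  = {q,t} ∪ {r,t}
  {q,s,t}  = {q,t} ∪ {q,s}
  {r,s,t}  = Ω∖{p,q}
  [31 total]
Iteration 5 adds 1:
  {s,t}  = Ω∖{p,q,r}
  [32 total]
Iteration 6: stable.

Therefore σ(𝒞) = { {}, {p}, {q}, {r}, {s}, {t}, {p,q}, {p,r}, {p,s}, {p,t}, {q,r}, {q,s}, {q,t}, {r,s}, {r,t}, {s,t}, {p,q,r}, {p,q,s}, {p,q,t}, {p,r,s}, {p,r,t}, {p,s,t}, {q,r,s}, {q,r,t}, {q,s,t}, {r,s,t}, {p,q,r,s}, {p,q,r,t}, {p,q,s,t}, {p,r,s,t}, {q,r,s,t}, Ω } (|σ(𝒞)| = 32).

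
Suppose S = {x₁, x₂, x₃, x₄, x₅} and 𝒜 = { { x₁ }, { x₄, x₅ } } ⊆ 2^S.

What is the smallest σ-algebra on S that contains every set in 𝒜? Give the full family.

Seed the family with 𝒜 together with ∅ and S: { {}, { x₁ }, { x₄, x₅ }, S }.
Round 1 (3 new):
  { x₁, x₂, x₃ }  = ᶜ of { x₄, x₅ }
  { x₁, x₄, x₅ }  = { x₁ } ∪ { x₄, x₅ }
  { x₂, x₃, x₄, x₅ }  = ᶜ of { x₁ }
Round 2 (1 new):
  { x₂, x₃ }  = ᶜ of { x₁, x₄, x₅ }
Round 3: already closed under ᶜ and ∪.

σ(𝒜) = { {}, { x₁ }, { x₂, x₃ }, { x₄, x₅ }, { x₁, x₂, x₃ }, { x₁, x₄, x₅ }, { x₂, x₃, x₄, x₅ }, S }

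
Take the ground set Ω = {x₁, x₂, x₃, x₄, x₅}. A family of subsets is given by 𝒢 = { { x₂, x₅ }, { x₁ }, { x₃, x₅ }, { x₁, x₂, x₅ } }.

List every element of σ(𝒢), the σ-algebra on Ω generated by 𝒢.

Answer: σ(𝒢) = { ∅, { x₁ }, { x₂ }, { x₃ }, { x₄ }, { x₅ }, { x₁, x₂ }, { x₁, x₃ }, { x₁, x₄ }, { x₁, x₅ }, { x₂, x₃ }, { x₂, x₄ }, { x₂, x₅ }, { x₃, x₄ }, { x₃, x₅ }, { x₄, x₅ }, { x₁, x₂, x₃ }, { x₁, x₂, x₄ }, { x₁, x₂, x₅ }, { x₁, x₃, x₄ }, { x₁, x₃, x₅ }, { x₁, x₄, x₅ }, { x₂, x₃, x₄ }, { x₂, x₃, x₅ }, { x₂, x₄, x₅ }, { x₃, x₄, x₅ }, { x₁, x₂, x₃, x₄ }, { x₁, x₂, x₃, x₅ }, { x₁, x₂, x₄, x₅ }, { x₁, x₃, x₄, x₅ }, { x₂, x₃, x₄, x₅ }, Ω }

Derivation:
Take S₀ = 𝒢 ∪ {∅, Ω} = { ∅, { x₁ }, { x₂, x₅ }, { x₃, x₅ }, { x₁, x₂, x₅ }, Ω }.
Step 1. New:
  { x₃, x₄ }  = Ω∖{ x₁, x₂, x₅ }
  { x₁, x₂, x₄ }  = Ω∖{ x₃, x₅ }
  { x₁, x₃, x₄ }  = Ω∖{ x₂, x₅ }
  { x₁, x₃, x₅ }  = { x₃, x₅ } ∪ { x₁ }
  { x₂, x₃, x₅ }  = { x₂, x₅ } ∪ { x₃, x₅ }
  { x₁, x₂, x₃, x₅ }  = { x₁, x₂, x₅ } ∪ { x₃, x₅ }
  { x₂, x₃, x₄, x₅ }  = Ω∖{ x₁ }
  [13 total]
Step 2 (7 new):
  { x₄ }  = Ω∖{ x₁, x₂, x₃, x₅ }
  { x₁, x₄ }  = Ω∖{ x₂, x₃, x₅ }
  { x₂, x₄ }  = Ω∖{ x₁, x₃, x₅ }
  { x₃, x₄, x₅ }  = { x₃, x₄ } ∪ { x₃, x₅ }
  { x₁, x₂, x₃, x₄ }  = { x₃, x₄ } ∪ { x₁, x₂, x₄ }
  { x₁, x₂, x₄, x₅ }  = { x₂, x₅ } ∪ { x₁, x₂, x₄ }
  { x₁, x₃, x₄, x₅ }  = { x₃, x₄ } ∪ { x₁, x₃, x₅ }
  [20 total]
Step 3 adds 6:
  { x₂ }  = Ω∖{ x₁, x₃, x₄, x₅ }
  { x₃ }  = Ω∖{ x₁, x₂, x₄, x₅ }
  { x₅ }  = Ω∖{ x₁, x₂, x₃, x₄ }
  { x₁, x₂ }  = Ω∖{ x₃, x₄, x₅ }
  { x₂, x₃, x₄ }  = { x₃, x₄ } ∪ { x₂, x₄ }
  { x₂, x₄, x₅ }  = { x₂, x₅ } ∪ { x₂, x₄ }
  [26 total]
Step 4 adds 6:
  { x₁, x₃ }  = Ω∖{ x₂, x₄, x₅ }
  { x₁, x₅ }  = Ω∖{ x₂, x₃, x₄ }
  { x₂, x₃ }  = { x₂ } ∪ { x₃ }
  { x₄, x₅ }  = { x₅ } ∪ { x₄ }
  { x₁, x₂, x₃ }  = { x₁, x₂ } ∪ { x₃ }
  { x₁, x₄, x₅ }  = { x₅ } ∪ { x₁, x₄ }
  [32 total]
Step 5: stable.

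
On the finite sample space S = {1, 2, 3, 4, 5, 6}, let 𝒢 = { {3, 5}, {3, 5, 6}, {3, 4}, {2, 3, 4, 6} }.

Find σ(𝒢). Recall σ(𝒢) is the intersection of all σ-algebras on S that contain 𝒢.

Answer: σ(𝒢) = { {}, {1}, {2}, {3}, {4}, {5}, {6}, {1, 2}, {1, 3}, {1, 4}, {1, 5}, {1, 6}, {2, 3}, {2, 4}, {2, 5}, {2, 6}, {3, 4}, {3, 5}, {3, 6}, {4, 5}, {4, 6}, {5, 6}, {1, 2, 3}, {1, 2, 4}, {1, 2, 5}, {1, 2, 6}, {1, 3, 4}, {1, 3, 5}, {1, 3, 6}, {1, 4, 5}, {1, 4, 6}, {1, 5, 6}, {2, 3, 4}, {2, 3, 5}, {2, 3, 6}, {2, 4, 5}, {2, 4, 6}, {2, 5, 6}, {3, 4, 5}, {3, 4, 6}, {3, 5, 6}, {4, 5, 6}, {1, 2, 3, 4}, {1, 2, 3, 5}, {1, 2, 3, 6}, {1, 2, 4, 5}, {1, 2, 4, 6}, {1, 2, 5, 6}, {1, 3, 4, 5}, {1, 3, 4, 6}, {1, 3, 5, 6}, {1, 4, 5, 6}, {2, 3, 4, 5}, {2, 3, 4, 6}, {2, 3, 5, 6}, {2, 4, 5, 6}, {3, 4, 5, 6}, {1, 2, 3, 4, 5}, {1, 2, 3, 4, 6}, {1, 2, 3, 5, 6}, {1, 2, 4, 5, 6}, {1, 3, 4, 5, 6}, {2, 3, 4, 5, 6}, S }

Derivation:
Take S₀ = 𝒢 ∪ {∅, S} = { {}, {3, 4}, {3, 5}, {3, 5, 6}, {2, 3, 4, 6}, S }.
Pass 1. New:
  {1, 5}  = {2, 3, 4, 6}ᶜ
  {1, 2, 4}  = {3, 5, 6}ᶜ
  {3, 4, 5}  = {3, 4} ∪ {3, 5}
  {1, 2, 4, 6}  = {3, 5}ᶜ
  {1, 2, 5, 6}  = {3, 4}ᶜ
  {3, 4, 5, 6}  = {3, 4} ∪ {3, 5, 6}
  {2, 3, 4, 5, 6}  = {2, 3, 4, 6} ∪ {3, 5, 6}
  [13 total]
Pass 2 (13 new):
  {1}  = {2, 3, 4, 5, 6}ᶜ
  {1, 2}  = {3, 4, 5, 6}ᶜ
  {1, 2, 6}  = {3, 4, 5}ᶜ
  {1, 3, 5}  = {1, 5} ∪ {3, 5}
  {1, 2, 3, 4}  = {3, 4} ∪ {1, 2, 4}
  {1, 2, 4, 5}  = {1, 2, 4} ∪ {1, 5}
  {1, 3, 4, 5}  = {3, 4, 5} ∪ {1, 5}
  {1, 3, 5, 6}  = {3, 5, 6} ∪ {1, 5}
  {1, 2, 3, 4, 5}  = {3, 4, 5} ∪ {1, 2, 4}
  {1, 2, 3, 4, 6}  = {3, 4} ∪ {1, 2, 4, 6}
  {1, 2, 3, 5, 6}  = {3, 5, 6} ∪ {1, 2, 5, 6}
  {1, 2, 4, 5, 6}  = {1, 2, 4, 6} ∪ {1, 5}
  {1, 3, 4, 5, 6}  = {3, 4, 5, 6} ∪ {1, 5}
  [26 total]
Pass 3: 13 new —
  {2}  = {1, 3, 4, 5, 6}ᶜ
  {3}  = {1, 2, 4, 5, 6}ᶜ
  {4}  = {1, 2, 3, 5, 6}ᶜ
  {5}  = {1, 2, 3, 4, 6}ᶜ
  {6}  = {1, 2, 3, 4, 5}ᶜ
  {2, 4}  = {1, 3, 5, 6}ᶜ
  {2, 6}  = {1, 3, 4, 5}ᶜ
  {3, 6}  = {1, 2, 4, 5}ᶜ
  {5, 6}  = {1, 2, 3, 4}ᶜ
  {1, 2, 5}  = {1, 5} ∪ {1, 2}
  {1, 3, 4}  = {3, 4} ∪ {1}
  {2, 4, 6}  = {1, 3, 5}ᶜ
  {1, 2, 3, 5}  = {1, 3, 5} ∪ {1, 2}
  [39 total]
Pass 4: 23 new —
  {1, 3}  = {3} ∪ {1}
  {1, 4}  = {4} ∪ {1}
  {1, 6}  = {1} ∪ {6}
  {2, 3}  = {2} ∪ {3}
  {2, 5}  = {2} ∪ {5}
  {4, 5}  = {4} ∪ {5}
  {4, 6}  = {1, 2, 3, 5}ᶜ
  {1, 2, 3}  = {1, 2} ∪ {3}
  {1, 3, 6}  = {3, 6} ∪ {1}
  {1, 4, 5}  = {4} ∪ {1, 5}
  {1, 5, 6}  = {1} ∪ {5, 6}
  {2, 3, 4}  = {3, 4} ∪ {2}
  {2, 3, 5}  = {2} ∪ {3, 5}
  {2, 3, 6}  = {2} ∪ {3, 6}
  {2, 4, 5}  = {2, 4} ∪ {5}
  {2, 5, 6}  = {1, 3, 4}ᶜ
  {3, 4, 6}  = {1, 2, 5}ᶜ
  {4, 5, 6}  = {4} ∪ {5, 6}
  {1, 2, 3, 6}  = {1, 2} ∪ {3, 6}
  {1, 3, 4, 6}  = {3, 6} ∪ {1, 3, 4}
  {2, 3, 4, 5}  = {2} ∪ {3, 4, 5}
  {2, 3, 5, 6}  = {2} ∪ {3, 5, 6}
  {2, 4, 5, 6}  = {2, 4, 6} ∪ {5, 6}
  [62 total]
Pass 5 adds 2:
  {1, 4, 6}  = {2, 3, 5}ᶜ
  {1, 4, 5, 6}  = {2, 3}ᶜ
  [64 total]
Pass 6: already closed under ᶜ and ∪.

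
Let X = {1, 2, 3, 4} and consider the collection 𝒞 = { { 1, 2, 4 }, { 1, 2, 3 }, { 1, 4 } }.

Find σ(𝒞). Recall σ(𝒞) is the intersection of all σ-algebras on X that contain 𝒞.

|σ(𝒞)| = 16.  σ(𝒞) = { {}, { 1 }, { 2 }, { 3 }, { 4 }, { 1, 2 }, { 1, 3 }, { 1, 4 }, { 2, 3 }, { 2, 4 }, { 3, 4 }, { 1, 2, 3 }, { 1, 2, 4 }, { 1, 3, 4 }, { 2, 3, 4 }, X }

Check:
Initial family (5 sets): { {}, { 1, 4 }, { 1, 2, 3 }, { 1, 2, 4 }, X }.
Pass 1 (3 new):
  { 3 }  = X∖{ 1, 2, 4 }
  { 4 }  = X∖{ 1, 2, 3 }
  { 2, 3 }  = X∖{ 1, 4 }
  [8 total]
Pass 2: 3 new —
  { 3, 4 }  = { 4 } ∪ { 3 }
  { 1, 3, 4 }  = { 3 } ∪ { 1, 4 }
  { 2, 3, 4 }  = { 4 } ∪ { 2, 3 }
  [11 total]
Pass 3 adds 3:
  { 1 }  = X∖{ 2, 3, 4 }
  { 2 }  = X∖{ 1, 3, 4 }
  { 1, 2 }  = X∖{ 3, 4 }
  [14 total]
Pass 4 (2 new):
  { 1, 3 }  = { 3 } ∪ { 1 }
  { 2, 4 }  = { 4 } ∪ { 2 }
  [16 total]
Pass 5 adds nothing — fixpoint reached.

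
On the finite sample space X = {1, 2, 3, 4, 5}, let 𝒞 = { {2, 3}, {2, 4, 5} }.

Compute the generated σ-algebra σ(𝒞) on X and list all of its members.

Begin from { {}, {2, 3}, {2, 4, 5}, X } (that is, 𝒞 plus ∅ and X).
Pass 1 adds 3:
  {1, 3}  = {2, 4, 5}ᶜ
  {1, 4, 5}  = {2, 3}ᶜ
  {2, 3, 4, 5}  = {2, 3} ∪ {2, 4, 5}
  (now 7)
Pass 2. New:
  {1}  = {2, 3, 4, 5}ᶜ
  {1, 2, 3}  = {2, 3} ∪ {1, 3}
  {1, 2, 4, 5}  = {1, 4, 5} ∪ {2, 4, 5}
  {1, 3, 4, 5}  = {1, 4, 5} ∪ {1, 3}
  (now 11)
Pass 3. New:
  {2}  = {1, 3, 4, 5}ᶜ
  {3}  = {1, 2, 4, 5}ᶜ
  {4, 5}  = {1, 2, 3}ᶜ
  (now 14)
Pass 4: 2 new —
  {1, 2}  = {2} ∪ {1}
  {3, 4, 5}  = {4, 5} ∪ {3}
  (now 16)
Pass 5 adds nothing — fixpoint reached.

σ(𝒞) = { {}, {1}, {2}, {3}, {1, 2}, {1, 3}, {2, 3}, {4, 5}, {1, 2, 3}, {1, 4, 5}, {2, 4, 5}, {3, 4, 5}, {1, 2, 4, 5}, {1, 3, 4, 5}, {2, 3, 4, 5}, X }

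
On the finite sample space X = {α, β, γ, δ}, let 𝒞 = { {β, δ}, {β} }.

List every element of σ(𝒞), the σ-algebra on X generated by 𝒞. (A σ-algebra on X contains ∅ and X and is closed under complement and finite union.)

Initial family (4 sets): { {}, {β}, {β, δ}, X }.
Pass 1: 2 new —
  {α, γ}  = ᶜ of {β, δ}
  {α, γ, δ}  = ᶜ of {β}
  — 6 sets.
Pass 2: 1 new —
  {α, β, γ}  = {α, γ} ∪ {β}
  — 7 sets.
Pass 3 (1 new):
  {δ}  = ᶜ of {α, β, γ}
  — 8 sets.
Pass 4: stable.

Therefore σ(𝒞) = { {}, {β}, {δ}, {α, γ}, {β, δ}, {α, β, γ}, {α, γ, δ}, X } (|σ(𝒞)| = 8).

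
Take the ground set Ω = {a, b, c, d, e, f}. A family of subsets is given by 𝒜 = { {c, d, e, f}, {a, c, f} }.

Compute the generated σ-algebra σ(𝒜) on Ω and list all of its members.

σ(𝒜) (16 sets): { {}, {a}, {b}, {a, b}, {c, f}, {d, e}, {a, c, f}, {a, d, e}, {b, c, f}, {b, d, e}, {a, b, c, f}, {a, b, d, e}, {c, d, e, f}, {a, c, d, e, f}, {b, c, d, e, f}, Ω }

Check:
Start: 𝒜 ∪ {∅, Ω} = { {}, {a, c, f}, {c, d, e, f}, Ω }.
Round 1. New:
  {a, b}  = ᶜ of {c, d, e, f}
  {b, d, e}  = ᶜ of {a, c, f}
  {a, c, d, e, f}  = {a, c, f} ∪ {c, d, e, f}
Round 2: 4 new —
  {b}  = ᶜ of {a, c, d, e, f}
  {a, b, c, f}  = {a, b} ∪ {a, c, f}
  {a, b, d, e}  = {a, b} ∪ {b, d, e}
  {b, c, d, e, f}  = {c, d, e, f} ∪ {b, d, e}
Round 3: +3 →
  {a}  = ᶜ of {b, c, d, e, f}
  {c, f}  = ᶜ of {a, b, d, e}
  {d, e}  = ᶜ of {a, b, c, f}
Round 4: 2 new —
  {a, d, e}  = {d, e} ∪ {a}
  {b, c, f}  = {c, f} ∪ {b}
Round 5: stable.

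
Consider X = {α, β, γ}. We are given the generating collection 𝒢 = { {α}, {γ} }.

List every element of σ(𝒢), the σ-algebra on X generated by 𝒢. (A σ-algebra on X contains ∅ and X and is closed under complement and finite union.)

Take S₀ = 𝒢 ∪ {∅, X} = { ∅, {α}, {γ}, X }.
Pass 1 (3 new):
  {α, β}  = X∖{γ}
  {α, γ}  = {γ} ∪ {α}
  {β, γ}  = X∖{α}
  (now 7)
Pass 2 (1 new):
  {β}  = X∖{α, γ}
  (now 8)
After Pass 3 the family is unchanged; done.

σ(𝒢) = { ∅, {α}, {β}, {γ}, {α, β}, {α, γ}, {β, γ}, X }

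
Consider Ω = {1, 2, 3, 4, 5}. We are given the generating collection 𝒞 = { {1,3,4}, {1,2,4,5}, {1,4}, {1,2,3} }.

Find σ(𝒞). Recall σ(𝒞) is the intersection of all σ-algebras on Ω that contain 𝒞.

Take S₀ = 𝒞 ∪ {∅, Ω} = { {}, {1,4}, {1,2,3}, {1,3,4}, {1,2,4,5}, Ω }.
Iteration 1: 5 new —
  {3}  = complement {1,2,4,5}
  {2,5}  = complement {1,3,4}
  {4,5}  = complement {1,2,3}
  {2,3,5}  = complement {1,4}
  {1,2,3,4}  = {1,3,4} ∪ {1,2,3}
  (now 11)
Iteration 2: +7 →
  {5}  = complement {1,2,3,4}
  {1,4,5}  = {4,5} ∪ {1,4}
  {2,4,5}  = {2,5} ∪ {4,5}
  {3,4,5}  = {4,5} ∪ {3}
  {1,2,3,5}  = {2,5} ∪ {1,2,3}
  {1,3,4,5}  = {4,5} ∪ {1,3,4}
  {2,3,4,5}  = {4,5} ∪ {2,3,5}
  (now 18)
Iteration 3: 7 new —
  {1}  = complement {2,3,4,5}
  {2}  = complement {1,3,4,5}
  {4}  = complement {1,2,3,5}
  {1,2}  = complement {3,4,5}
  {1,3}  = complement {2,4,5}
  {2,3}  = complement {1,4,5}
  {3,5}  = {3} ∪ {5}
  (now 25)
Iteration 4. New:
  {1,5}  = {5} ∪ {1}
  {2,4}  = {2} ∪ {4}
  {3,4}  = {3} ∪ {4}
  {1,2,4}  = complement {3,5}
  {1,2,5}  = {2,5} ∪ {1,2}
  {1,3,5}  = {5} ∪ {1,3}
  {2,3,4}  = {2,3} ∪ {4}
  (now 32)
After Iteration 5 the family is unchanged; done.

Hence σ(𝒞) has 32 members: { {}, {1}, {2}, {3}, {4}, {5}, {1,2}, {1,3}, {1,4}, {1,5}, {2,3}, {2,4}, {2,5}, {3,4}, {3,5}, {4,5}, {1,2,3}, {1,2,4}, {1,2,5}, {1,3,4}, {1,3,5}, {1,4,5}, {2,3,4}, {2,3,5}, {2,4,5}, {3,4,5}, {1,2,3,4}, {1,2,3,5}, {1,2,4,5}, {1,3,4,5}, {2,3,4,5}, Ω }.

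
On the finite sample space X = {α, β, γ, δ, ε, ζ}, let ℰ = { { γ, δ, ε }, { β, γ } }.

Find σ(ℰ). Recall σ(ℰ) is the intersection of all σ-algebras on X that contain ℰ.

Take S₀ = ℰ ∪ {∅, X} = { {  }, { β, γ }, { γ, δ, ε }, X }.
Iteration 1. New:
  { α, β, ζ }  = complement { γ, δ, ε }
  { α, δ, ε, ζ }  = complement { β, γ }
  { β, γ, δ, ε }  = { γ, δ, ε } ∪ { β, γ }
  |family| = 7
Iteration 2 adds 4:
  { α, ζ }  = complement { β, γ, δ, ε }
  { α, β, γ, ζ }  = { β, γ } ∪ { α, β, ζ }
  { α, β, δ, ε, ζ }  = { α, δ, ε, ζ } ∪ { α, β, ζ }
  { α, γ, δ, ε, ζ }  = { γ, δ, ε } ∪ { α, δ, ε, ζ }
  |family| = 11
Iteration 3: 3 new —
  { β }  = complement { α, γ, δ, ε, ζ }
  { γ }  = complement { α, β, δ, ε, ζ }
  { δ, ε }  = complement { α, β, γ, ζ }
  |family| = 14
Iteration 4 (2 new):
  { α, γ, ζ }  = { γ } ∪ { α, ζ }
  { β, δ, ε }  = { δ, ε } ∪ { β }
  |family| = 16
Iteration 5 adds nothing — fixpoint reached.

Therefore σ(ℰ) = { {  }, { β }, { γ }, { α, ζ }, { β, γ }, { δ, ε }, { α, β, ζ }, { α, γ, ζ }, { β, δ, ε }, { γ, δ, ε }, { α, β, γ, ζ }, { α, δ, ε, ζ }, { β, γ, δ, ε }, { α, β, δ, ε, ζ }, { α, γ, δ, ε, ζ }, X } (|σ(ℰ)| = 16).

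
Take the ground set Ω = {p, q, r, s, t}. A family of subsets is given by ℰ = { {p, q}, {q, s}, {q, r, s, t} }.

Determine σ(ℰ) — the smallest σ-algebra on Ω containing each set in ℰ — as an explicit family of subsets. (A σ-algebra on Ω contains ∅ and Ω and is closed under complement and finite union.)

Seed the family with ℰ together with ∅ and Ω: { ∅, {p, q}, {q, s}, {q, r, s, t}, Ω }.
Step 1: 4 new —
  {p}  = complement {q, r, s, t}
  {p, q, s}  = {p, q} ∪ {q, s}
  {p, r, t}  = complement {q, s}
  {r, s, t}  = complement {p, q}
Step 2: +3 →
  {r, t}  = complement {p, q, s}
  {p, q, r, t}  = {p, q} ∪ {p, r, t}
  {p, r, s, t}  = {r, s, t} ∪ {p, r, t}
Step 3 (2 new):
  {q}  = complement {p, r, s, t}
  {s}  = complement {p, q, r, t}
Step 4: +2 →
  {p, s}  = {s} ∪ {p}
  {q, r, t}  = {r, t} ∪ {q}
Step 5: closed — nothing new.

Therefore σ(ℰ) = { ∅, {p}, {q}, {s}, {p, q}, {p, s}, {q, s}, {r, t}, {p, q, s}, {p, r, t}, {q, r, t}, {r, s, t}, {p, q, r, t}, {p, r, s, t}, {q, r, s, t}, Ω } (|σ(ℰ)| = 16).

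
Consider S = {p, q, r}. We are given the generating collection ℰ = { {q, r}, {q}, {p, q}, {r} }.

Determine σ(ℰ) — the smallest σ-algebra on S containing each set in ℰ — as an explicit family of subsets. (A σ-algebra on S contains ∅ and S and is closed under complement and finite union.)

Seed the family with ℰ together with ∅ and S: { {}, {q}, {r}, {p, q}, {q, r}, S }.
Iteration 1 (2 new):
  {p}  = ᶜ of {q, r}
  {p, r}  = ᶜ of {q}
  [8 total]
Iteration 2: closed — nothing new.

|σ(ℰ)| = 8.  σ(ℰ) = { {}, {p}, {q}, {r}, {p, q}, {p, r}, {q, r}, S }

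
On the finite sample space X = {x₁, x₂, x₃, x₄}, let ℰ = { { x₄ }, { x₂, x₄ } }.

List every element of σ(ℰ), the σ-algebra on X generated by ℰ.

σ(ℰ) (8 sets): { ∅, { x₂ }, { x₄ }, { x₁, x₃ }, { x₂, x₄ }, { x₁, x₂, x₃ }, { x₁, x₃, x₄ }, X }

Trace:
Take S₀ = ℰ ∪ {∅, X} = { ∅, { x₄ }, { x₂, x₄ }, X }.
Round 1 (2 new):
  { x₁, x₃ }  = { x₂, x₄ }ᶜ
  { x₁, x₂, x₃ }  = { x₄ }ᶜ
Round 2. New:
  { x₁, x₃, x₄ }  = { x₁, x₃ } ∪ { x₄ }
Round 3: 1 new —
  { x₂ }  = { x₁, x₃, x₄ }ᶜ
Round 4: closed — nothing new.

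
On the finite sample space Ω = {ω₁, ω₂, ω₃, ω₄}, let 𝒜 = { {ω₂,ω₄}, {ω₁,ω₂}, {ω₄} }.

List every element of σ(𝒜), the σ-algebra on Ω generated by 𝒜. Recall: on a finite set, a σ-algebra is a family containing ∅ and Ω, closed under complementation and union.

Seed the family with 𝒜 together with ∅ and Ω: { {}, {ω₄}, {ω₁,ω₂}, {ω₂,ω₄}, Ω }.
Pass 1 adds 4:
  {ω₁,ω₃}  = complement {ω₂,ω₄}
  {ω₃,ω₄}  = complement {ω₁,ω₂}
  {ω₁,ω₂,ω₃}  = complement {ω₄}
  {ω₁,ω₂,ω₄}  = {ω₁,ω₂} ∪ {ω₄}
  |family| = 9
Pass 2: +3 →
  {ω₃}  = complement {ω₁,ω₂,ω₄}
  {ω₁,ω₃,ω₄}  = {ω₃,ω₄} ∪ {ω₁,ω₃}
  {ω₂,ω₃,ω₄}  = {ω₃,ω₄} ∪ {ω₂,ω₄}
  |family| = 12
Pass 3 (2 new):
  {ω₁}  = complement {ω₂,ω₃,ω₄}
  {ω₂}  = complement {ω₁,ω₃,ω₄}
  |family| = 14
Pass 4: +2 →
  {ω₁,ω₄}  = {ω₄} ∪ {ω₁}
  {ω₂,ω₃}  = {ω₃} ∪ {ω₂}
  |family| = 16
Pass 5: no new sets; the family is a σ-algebra.

Hence σ(𝒜) has 16 members: { {}, {ω₁}, {ω₂}, {ω₃}, {ω₄}, {ω₁,ω₂}, {ω₁,ω₃}, {ω₁,ω₄}, {ω₂,ω₃}, {ω₂,ω₄}, {ω₃,ω₄}, {ω₁,ω₂,ω₃}, {ω₁,ω₂,ω₄}, {ω₁,ω₃,ω₄}, {ω₂,ω₃,ω₄}, Ω }.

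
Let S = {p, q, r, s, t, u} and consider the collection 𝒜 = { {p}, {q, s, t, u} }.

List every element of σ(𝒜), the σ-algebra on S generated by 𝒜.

Begin from { {}, {p}, {q, s, t, u}, S } (that is, 𝒜 plus ∅ and S).
Iteration 1 (3 new):
  {p, r}  = complement {q, s, t, u}
  {p, q, s, t, u}  = {q, s, t, u} ∪ {p}
  {q, r, s, t, u}  = complement {p}
  — 7 sets.
Iteration 2 (1 new):
  {r}  = complement {p, q, s, t, u}
  — 8 sets.
Iteration 3: closed — nothing new.

Hence σ(𝒜) has 8 members: { {}, {p}, {r}, {p, r}, {q, s, t, u}, {p, q, s, t, u}, {q, r, s, t, u}, S }.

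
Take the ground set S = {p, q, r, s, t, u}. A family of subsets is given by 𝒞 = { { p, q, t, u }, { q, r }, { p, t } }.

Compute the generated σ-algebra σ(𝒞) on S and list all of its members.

|σ(𝒞)| = 32.  σ(𝒞) = { {  }, { q }, { r }, { s }, { u }, { p, t }, { q, r }, { q, s }, { q, u }, { r, s }, { r, u }, { s, u }, { p, q, t }, { p, r, t }, { p, s, t }, { p, t, u }, { q, r, s }, { q, r, u }, { q, s, u }, { r, s, u }, { p, q, r, t }, { p, q, s, t }, { p, q, t, u }, { p, r, s, t }, { p, r, t, u }, { p, s, t, u }, { q, r, s, u }, { p, q, r, s, t }, { p, q, r, t, u }, { p, q, s, t, u }, { p, r, s, t, u }, S }

Trace:
Take S₀ = 𝒞 ∪ {∅, S} = { {  }, { p, t }, { q, r }, { p, q, t, u }, S }.
Pass 1: 5 new —
  { r, s }  = S∖{ p, q, t, u }
  { p, q, r, t }  = { q, r } ∪ { p, t }
  { p, s, t, u }  = S∖{ q, r }
  { q, r, s, u }  = S∖{ p, t }
  { p, q, r, t, u }  = { q, r } ∪ { p, q, t, u }
  [10 total]
Pass 2 adds 7:
  { s }  = S∖{ p, q, r, t, u }
  { s, u }  = S∖{ p, q, r, t }
  { q, r, s }  = { r, s } ∪ { q, r }
  { p, r, s, t }  = { r, s } ∪ { p, t }
  { p, q, r, s, t }  = { r, s } ∪ { p, q, r, t }
  { p, q, s, t, u }  = { p, s, t, u } ∪ { p, q, t, u }
  { p, r, s, t, u }  = { r, s } ∪ { p, s, t, u }
  [17 total]
Pass 3 (7 new):
  { q }  = S∖{ p, r, s, t, u }
  { r }  = S∖{ p, q, s, t, u }
  { u }  = S∖{ p, q, r, s, t }
  { q, u }  = S∖{ p, r, s, t }
  { p, s, t }  = { p, t } ∪ { s }
  { p, t, u }  = S∖{ q, r, s }
  { r, s, u }  = { r, s } ∪ { s, u }
  [24 total]
Pass 4 (8 new):
  { q, s }  = { q } ∪ { s }
  { r, u }  = { u } ∪ { r }
  { p, q, t }  = S∖{ r, s, u }
  { p, r, t }  = { r } ∪ { p, t }
  { q, r, u }  = S∖{ p, s, t }
  { q, s, u }  = { q } ∪ { s, u }
  { p, q, s, t }  = { p, s, t } ∪ { q }
  { p, r, t, u }  = { r } ∪ { p, t, u }
  [32 total]
Pass 5: no new sets; the family is a σ-algebra.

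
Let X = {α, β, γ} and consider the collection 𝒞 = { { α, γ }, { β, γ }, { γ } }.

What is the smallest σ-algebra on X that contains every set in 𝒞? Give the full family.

Initial family (5 sets): { ∅, { γ }, { α, γ }, { β, γ }, X }.
Iteration 1: 3 new —
  { α }  = complement { β, γ }
  { β }  = complement { α, γ }
  { α, β }  = complement { γ }
After Iteration 2 the family is unchanged; done.

Hence σ(𝒞) has 8 members: { ∅, { α }, { β }, { γ }, { α, β }, { α, γ }, { β, γ }, X }.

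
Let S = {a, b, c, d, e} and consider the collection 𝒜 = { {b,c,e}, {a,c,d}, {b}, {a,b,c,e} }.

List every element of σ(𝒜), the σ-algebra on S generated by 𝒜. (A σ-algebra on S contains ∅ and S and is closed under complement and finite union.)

|σ(𝒜)| = 32.  σ(𝒜) = { ∅, {a}, {b}, {c}, {d}, {e}, {a,b}, {a,c}, {a,d}, {a,e}, {b,c}, {b,d}, {b,e}, {c,d}, {c,e}, {d,e}, {a,b,c}, {a,b,d}, {a,b,e}, {a,c,d}, {a,c,e}, {a,d,e}, {b,c,d}, {b,c,e}, {b,d,e}, {c,d,e}, {a,b,c,d}, {a,b,c,e}, {a,b,d,e}, {a,c,d,e}, {b,c,d,e}, S }

Derivation:
Initial family (6 sets): { ∅, {b}, {a,c,d}, {b,c,e}, {a,b,c,e}, S }.
Pass 1: +5 →
  {d}  = S∖{a,b,c,e}
  {a,d}  = S∖{b,c,e}
  {b,e}  = S∖{a,c,d}
  {a,b,c,d}  = {a,c,d} ∪ {b}
  {a,c,d,e}  = S∖{b}
  |family| = 11
Pass 2: +6 →
  {e}  = S∖{a,b,c,d}
  {b,d}  = {b} ∪ {d}
  {a,b,d}  = {b} ∪ {a,d}
  {b,d,e}  = {b,e} ∪ {d}
  {a,b,d,e}  = {b,e} ∪ {a,d}
  {b,c,d,e}  = {b,c,e} ∪ {d}
  |family| = 17
Pass 3. New:
  {a}  = S∖{b,c,d,e}
  {c}  = S∖{a,b,d,e}
  {a,c}  = S∖{b,d,e}
  {c,e}  = S∖{a,b,d}
  {d,e}  = {d} ∪ {e}
  {a,c,e}  = S∖{b,d}
  {a,d,e}  = {a,d} ∪ {e}
  |family| = 24
Pass 4. New:
  {a,b}  = {b} ∪ {a}
  {a,e}  = {e} ∪ {a}
  {b,c}  = S∖{a,d,e}
  {c,d}  = {c} ∪ {d}
  {a,b,c}  = S∖{d,e}
  {a,b,e}  = {b,e} ∪ {a}
  {b,c,d}  = {c} ∪ {b,d}
  {c,d,e}  = {d,e} ∪ {c}
  |family| = 32
Pass 5: already closed under ᶜ and ∪.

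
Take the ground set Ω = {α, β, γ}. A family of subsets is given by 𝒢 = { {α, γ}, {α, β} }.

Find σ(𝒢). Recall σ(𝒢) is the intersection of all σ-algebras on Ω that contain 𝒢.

σ(𝒢) (8 sets): { ∅, {α}, {β}, {γ}, {α, β}, {α, γ}, {β, γ}, Ω }

Trace:
Seed the family with 𝒢 together with ∅ and Ω: { ∅, {α, β}, {α, γ}, Ω }.
Round 1: +2 →
  {β}  = complement {α, γ}
  {γ}  = complement {α, β}
  |family| = 6
Round 2 (1 new):
  {β, γ}  = {γ} ∪ {β}
  |family| = 7
Round 3 adds 1:
  {α}  = complement {β, γ}
  |family| = 8
After Round 4 the family is unchanged; done.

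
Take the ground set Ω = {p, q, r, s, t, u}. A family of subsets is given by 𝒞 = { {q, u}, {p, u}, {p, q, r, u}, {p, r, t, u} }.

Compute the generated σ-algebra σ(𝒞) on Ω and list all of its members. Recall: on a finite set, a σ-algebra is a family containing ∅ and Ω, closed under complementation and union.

σ(𝒞) = { {}, {p}, {q}, {r}, {s}, {t}, {u}, {p, q}, {p, r}, {p, s}, {p, t}, {p, u}, {q, r}, {q, s}, {q, t}, {q, u}, {r, s}, {r, t}, {r, u}, {s, t}, {s, u}, {t, u}, {p, q, r}, {p, q, s}, {p, q, t}, {p, q, u}, {p, r, s}, {p, r, t}, {p, r, u}, {p, s, t}, {p, s, u}, {p, t, u}, {q, r, s}, {q, r, t}, {q, r, u}, {q, s, t}, {q, s, u}, {q, t, u}, {r, s, t}, {r, s, u}, {r, t, u}, {s, t, u}, {p, q, r, s}, {p, q, r, t}, {p, q, r, u}, {p, q, s, t}, {p, q, s, u}, {p, q, t, u}, {p, r, s, t}, {p, r, s, u}, {p, r, t, u}, {p, s, t, u}, {q, r, s, t}, {q, r, s, u}, {q, r, t, u}, {q, s, t, u}, {r, s, t, u}, {p, q, r, s, t}, {p, q, r, s, u}, {p, q, r, t, u}, {p, q, s, t, u}, {p, r, s, t, u}, {q, r, s, t, u}, Ω }

Trace:
Initial family (6 sets): { {}, {p, u}, {q, u}, {p, q, r, u}, {p, r, t, u}, Ω }.
Pass 1. New:
  {q, s}  = Ω∖{p, r, t, u}
  {s, t}  = Ω∖{p, q, r, u}
  {p, q, u}  = {p, u} ∪ {q, u}
  {p, r, s, t}  = Ω∖{q, u}
  {q, r, s, t}  = Ω∖{p, u}
  {p, q, r, t, u}  = {p, r, t, u} ∪ {q, u}
  [12 total]
Pass 2: +12 →
  {s}  = Ω∖{p, q, r, t, u}
  {q, s, t}  = {s, t} ∪ {q, s}
  {q, s, u}  = {q, u} ∪ {q, s}
  {r, s, t}  = Ω∖{p, q, u}
  {p, q, s, u}  = {p, u} ∪ {q, s}
  {p, s, t, u}  = {p, u} ∪ {s, t}
  {q, s, t, u}  = {q, u} ∪ {s, t}
  {p, q, r, s, t}  = {q, r, s, t} ∪ {p, r, s, t}
  {p, q, r, s, u}  = {p, q, r, u} ∪ {q, s}
  {p, q, s, t, u}  = {s, t} ∪ {p, q, u}
  {p, r, s, t, u}  = {p, r, t, u} ∪ {s, t}
  {q, r, s, t, u}  = {q, u} ∪ {q, r, s, t}
  [24 total]
Pass 3 (11 new):
  {p}  = Ω∖{q, r, s, t, u}
  {q}  = Ω∖{p, r, s, t, u}
  {r}  = Ω∖{p, q, s, t, u}
  {t}  = Ω∖{p, q, r, s, u}
  {u}  = Ω∖{p, q, r, s, t}
  {p, r}  = Ω∖{q, s, t, u}
  {q, r}  = Ω∖{p, s, t, u}
  {r, t}  = Ω∖{p, q, s, u}
  {p, r, t}  = Ω∖{q, s, u}
  {p, r, u}  = Ω∖{q, s, t}
  {p, s, u}  = {p, u} ∪ {s}
  [35 total]
Pass 4 (27 new):
  {p, q}  = {p} ∪ {q}
  {p, s}  = {p} ∪ {s}
  {p, t}  = {p} ∪ {t}
  {q, t}  = {q} ∪ {t}
  {r, s}  = {r} ∪ {s}
  {r, u}  = {u} ∪ {r}
  {s, u}  = {u} ∪ {s}
  {t, u}  = {u} ∪ {t}
  {p, q, r}  = {p} ∪ {q, r}
  {p, q, s}  = {p} ∪ {q, s}
  {p, r, s}  = {p, r} ∪ {s}
  {p, s, t}  = {p} ∪ {s, t}
  {p, t, u}  = {p, u} ∪ {t}
  {q, r, s}  = {r} ∪ {q, s}
  {q, r, t}  = Ω∖{p, s, u}
  {q, r, u}  = {q, u} ∪ {r}
  {q, t, u}  = {q, u} ∪ {t}
  {r, t, u}  = {u} ∪ {r, t}
  {s, t, u}  = {u} ∪ {s, t}
  {p, q, r, s}  = {p, r} ∪ {q, s}
  {p, q, r, t}  = {p, r, t} ∪ {q}
  {p, q, s, t}  = {p} ∪ {q, s, t}
  {p, q, t, u}  = {t} ∪ {p, q, u}
  {p, r, s, u}  = {p, r, u} ∪ {p, s, u}
  {q, r, s, u}  = {q, s, u} ∪ {r}
  {q, r, t, u}  = {q, u} ∪ {r, t}
  {r, s, t, u}  = {r, s, t} ∪ {u}
  [62 total]
Pass 5. New:
  {p, q, t}  = {q, t} ∪ {p, t}
  {r, s, u}  = {r, s} ∪ {s, u}
  [64 total]
After Pass 6 the family is unchanged; done.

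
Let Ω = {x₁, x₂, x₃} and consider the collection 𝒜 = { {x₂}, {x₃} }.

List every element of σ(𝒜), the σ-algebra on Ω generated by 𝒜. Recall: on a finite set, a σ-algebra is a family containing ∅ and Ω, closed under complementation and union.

Initial family (4 sets): { ∅, {x₂}, {x₃}, Ω }.
Pass 1 adds 3:
  {x₁, x₂}  = Ω∖{x₃}
  {x₁, x₃}  = Ω∖{x₂}
  {x₂, x₃}  = {x₃} ∪ {x₂}
  |family| = 7
Pass 2 (1 new):
  {x₁}  = Ω∖{x₂, x₃}
  |family| = 8
Pass 3 adds nothing — fixpoint reached.

σ(𝒜) = { ∅, {x₁}, {x₂}, {x₃}, {x₁, x₂}, {x₁, x₃}, {x₂, x₃}, Ω }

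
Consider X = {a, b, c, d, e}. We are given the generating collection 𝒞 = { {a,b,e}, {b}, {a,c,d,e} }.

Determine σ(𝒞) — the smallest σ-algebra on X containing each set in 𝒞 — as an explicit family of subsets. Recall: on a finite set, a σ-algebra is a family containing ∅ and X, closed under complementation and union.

Answer: σ(𝒞) = { {}, {b}, {a,e}, {c,d}, {a,b,e}, {b,c,d}, {a,c,d,e}, X }

Check:
Take S₀ = 𝒞 ∪ {∅, X} = { {}, {b}, {a,b,e}, {a,c,d,e}, X }.
Pass 1: +1 →
  {c,d}  = complement {a,b,e}
Pass 2: +1 →
  {b,c,d}  = {b} ∪ {c,d}
Pass 3: +1 →
  {a,e}  = complement {b,c,d}
Pass 4 adds nothing — fixpoint reached.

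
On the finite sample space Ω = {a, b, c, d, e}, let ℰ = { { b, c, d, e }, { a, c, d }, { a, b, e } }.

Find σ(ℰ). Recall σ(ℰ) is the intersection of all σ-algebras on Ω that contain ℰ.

Answer: σ(ℰ) = { {}, { a }, { b, e }, { c, d }, { a, b, e }, { a, c, d }, { b, c, d, e }, Ω }

Working:
Seed the family with ℰ together with ∅ and Ω: { {}, { a, b, e }, { a, c, d }, { b, c, d, e }, Ω }.
Step 1: +3 →
  { a }  = Ω∖{ b, c, d, e }
  { b, e }  = Ω∖{ a, c, d }
  { c, d }  = Ω∖{ a, b, e }
  (now 8)
Step 2 adds nothing — fixpoint reached.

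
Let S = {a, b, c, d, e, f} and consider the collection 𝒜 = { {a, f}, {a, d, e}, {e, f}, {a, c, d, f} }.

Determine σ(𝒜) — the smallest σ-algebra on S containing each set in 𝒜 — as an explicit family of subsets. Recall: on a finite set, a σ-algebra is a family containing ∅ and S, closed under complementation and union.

Start: 𝒜 ∪ {∅, S} = { ∅, {a, f}, {e, f}, {a, d, e}, {a, c, d, f}, S }.
Round 1 adds 7:
  {b, e}  = S∖{a, c, d, f}
  {a, e, f}  = {e, f} ∪ {a, f}
  {b, c, f}  = S∖{a, d, e}
  {a, b, c, d}  = S∖{e, f}
  {a, d, e, f}  = {a, d, e} ∪ {e, f}
  {b, c, d, e}  = S∖{a, f}
  {a, c, d, e, f}  = {a, d, e} ∪ {a, c, d, f}
Round 2: +13 →
  {b}  = S∖{a, c, d, e, f}
  {b, c}  = S∖{a, d, e, f}
  {b, c, d}  = S∖{a, e, f}
  {b, e, f}  = {b, e} ∪ {e, f}
  {a, b, c, f}  = {a, f} ∪ {b, c, f}
  {a, b, d, e}  = {a, d, e} ∪ {b, e}
  {a, b, e, f}  = {b, e} ∪ {a, f}
  {b, c, e, f}  = {b, e} ∪ {b, c, f}
  {a, b, c, d, e}  = {a, d, e} ∪ {b, c, d, e}
  {a, b, c, d, f}  = {a, f} ∪ {a, b, c, d}
  {a, b, c, e, f}  = {b, c, f} ∪ {a, e, f}
  {a, b, d, e, f}  = {b, e} ∪ {a, d, e, f}
  {b, c, d, e, f}  = {e, f} ∪ {b, c, d, e}
Round 3 adds 13:
  {a}  = S∖{b, c, d, e, f}
  {c}  = S∖{a, b, d, e, f}
  {d}  = S∖{a, b, c, e, f}
  {e}  = S∖{a, b, c, d, f}
  {f}  = S∖{a, b, c, d, e}
  {a, d}  = S∖{b, c, e, f}
  {c, d}  = S∖{a, b, e, f}
  {c, f}  = S∖{a, b, d, e}
  {d, e}  = S∖{a, b, c, f}
  {a, b, f}  = {a, f} ∪ {b}
  {a, c, d}  = S∖{b, e, f}
  {b, c, e}  = {b, e} ∪ {b, c}
  {b, c, d, f}  = {b, c, d} ∪ {b, c, f}
Round 4: +23 →
  {a, b}  = {b} ∪ {a}
  {a, c}  = {c} ∪ {a}
  {a, e}  = S∖{b, c, d, f}
  {b, d}  = {b} ∪ {d}
  {b, f}  = {b} ∪ {f}
  {c, e}  = {c} ∪ {e}
  {d, f}  = {d} ∪ {f}
  {a, b, c}  = {b, c} ∪ {a}
  {a, b, d}  = {b} ∪ {a, d}
  {a, b, e}  = {a} ∪ {b, e}
  {a, c, f}  = {a, f} ∪ {c}
  {a, d, f}  = S∖{b, c, e}
  {b, d, e}  = {b} ∪ {d, e}
  {c, d, e}  = S∖{a, b, f}
  {c, d, f}  = {c, d} ∪ {c, f}
  {c, e, f}  = {c} ∪ {e, f}
  {d, e, f}  = {d, e} ∪ {e, f}
  {a, b, c, e}  = {a} ∪ {b, c, e}
  {a, b, d, f}  = {d} ∪ {a, b, f}
  {a, c, d, e}  = {c, d} ∪ {a, d, e}
  {a, c, e, f}  = {a, e, f} ∪ {c}
  {b, d, e, f}  = {d, e} ∪ {b, e, f}
  {c, d, e, f}  = {c, d} ∪ {e, f}
Round 5: 2 new —
  {a, c, e}  = {a, c} ∪ {a, e}
  {b, d, f}  = {b} ∪ {d, f}
After Round 6 the family is unchanged; done.

σ(𝒜) = { ∅, {a}, {b}, {c}, {d}, {e}, {f}, {a, b}, {a, c}, {a, d}, {a, e}, {a, f}, {b, c}, {b, d}, {b, e}, {b, f}, {c, d}, {c, e}, {c, f}, {d, e}, {d, f}, {e, f}, {a, b, c}, {a, b, d}, {a, b, e}, {a, b, f}, {a, c, d}, {a, c, e}, {a, c, f}, {a, d, e}, {a, d, f}, {a, e, f}, {b, c, d}, {b, c, e}, {b, c, f}, {b, d, e}, {b, d, f}, {b, e, f}, {c, d, e}, {c, d, f}, {c, e, f}, {d, e, f}, {a, b, c, d}, {a, b, c, e}, {a, b, c, f}, {a, b, d, e}, {a, b, d, f}, {a, b, e, f}, {a, c, d, e}, {a, c, d, f}, {a, c, e, f}, {a, d, e, f}, {b, c, d, e}, {b, c, d, f}, {b, c, e, f}, {b, d, e, f}, {c, d, e, f}, {a, b, c, d, e}, {a, b, c, d, f}, {a, b, c, e, f}, {a, b, d, e, f}, {a, c, d, e, f}, {b, c, d, e, f}, S }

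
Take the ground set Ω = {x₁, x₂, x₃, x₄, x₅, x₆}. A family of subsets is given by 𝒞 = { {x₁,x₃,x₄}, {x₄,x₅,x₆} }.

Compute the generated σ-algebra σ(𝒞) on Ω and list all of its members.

Seed the family with 𝒞 together with ∅ and Ω: { {}, {x₁,x₃,x₄}, {x₄,x₅,x₆}, Ω }.
Round 1 adds 3:
  {x₁,x₂,x₃}  = Ω∖{x₄,x₅,x₆}
  {x₂,x₅,x₆}  = Ω∖{x₁,x₃,x₄}
  {x₁,x₃,x₄,x₅,x₆}  = {x₁,x₃,x₄} ∪ {x₄,x₅,x₆}
Round 2 adds 4:
  {x₂}  = Ω∖{x₁,x₃,x₄,x₅,x₆}
  {x₁,x₂,x₃,x₄}  = {x₁,x₃,x₄} ∪ {x₁,x₂,x₃}
  {x₂,x₄,x₅,x₆}  = {x₂,x₅,x₆} ∪ {x₄,x₅,x₆}
  {x₁,x₂,x₃,x₅,x₆}  = {x₁,x₂,x₃} ∪ {x₂,x₅,x₆}
Round 3 (3 new):
  {x₄}  = Ω∖{x₁,x₂,x₃,x₅,x₆}
  {x₁,x₃}  = Ω∖{x₂,x₄,x₅,x₆}
  {x₅,x₆}  = Ω∖{x₁,x₂,x₃,x₄}
Round 4 adds 2:
  {x₂,x₄}  = {x₄} ∪ {x₂}
  {x₁,x₃,x₅,x₆}  = {x₅,x₆} ∪ {x₁,x₃}
Round 5: stable.

σ(𝒞) = { {}, {x₂}, {x₄}, {x₁,x₃}, {x₂,x₄}, {x₅,x₆}, {x₁,x₂,x₃}, {x₁,x₃,x₄}, {x₂,x₅,x₆}, {x₄,x₅,x₆}, {x₁,x₂,x₃,x₄}, {x₁,x₃,x₅,x₆}, {x₂,x₄,x₅,x₆}, {x₁,x₂,x₃,x₅,x₆}, {x₁,x₃,x₄,x₅,x₆}, Ω }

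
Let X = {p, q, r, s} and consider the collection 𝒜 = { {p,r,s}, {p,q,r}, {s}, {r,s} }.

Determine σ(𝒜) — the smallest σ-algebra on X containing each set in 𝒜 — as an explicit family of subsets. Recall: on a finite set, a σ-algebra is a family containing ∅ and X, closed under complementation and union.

Start: 𝒜 ∪ {∅, X} = { {}, {s}, {r,s}, {p,q,r}, {p,r,s}, X }.
Round 1 adds 2:
  {q}  = X∖{p,r,s}
  {p,q}  = X∖{r,s}
Round 2 (3 new):
  {q,s}  = {s} ∪ {q}
  {p,q,s}  = {s} ∪ {p,q}
  {q,r,s}  = {q} ∪ {r,s}
Round 3: 3 new —
  {p}  = X∖{q,r,s}
  {r}  = X∖{p,q,s}
  {p,r}  = X∖{q,s}
Round 4. New:
  {p,s}  = {s} ∪ {p}
  {q,r}  = {r} ∪ {q}
Round 5: already closed under ᶜ and ∪.

σ(𝒜) = { {}, {p}, {q}, {r}, {s}, {p,q}, {p,r}, {p,s}, {q,r}, {q,s}, {r,s}, {p,q,r}, {p,q,s}, {p,r,s}, {q,r,s}, X }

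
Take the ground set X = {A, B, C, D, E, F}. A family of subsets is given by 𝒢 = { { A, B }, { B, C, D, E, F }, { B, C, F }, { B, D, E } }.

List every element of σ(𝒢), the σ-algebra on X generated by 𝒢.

Answer: σ(𝒢) = { {}, { A }, { B }, { A, B }, { C, F }, { D, E }, { A, C, F }, { A, D, E }, { B, C, F }, { B, D, E }, { A, B, C, F }, { A, B, D, E }, { C, D, E, F }, { A, C, D, E, F }, { B, C, D, E, F }, X }

Check:
Take S₀ = 𝒢 ∪ {∅, X} = { {}, { A, B }, { B, C, F }, { B, D, E }, { B, C, D, E, F }, X }.
Round 1. New:
  { A }  = complement { B, C, D, E, F }
  { A, C, F }  = complement { B, D, E }
  { A, D, E }  = complement { B, C, F }
  { A, B, C, F }  = { A, B } ∪ { B, C, F }
  { A, B, D, E }  = { A, B } ∪ { B, D, E }
  { C, D, E, F }  = complement { A, B }
  (now 12)
Round 2. New:
  { C, F }  = complement { A, B, D, E }
  { D, E }  = complement { A, B, C, F }
  { A, C, D, E, F }  = { A, D, E } ∪ { A, C, F }
  (now 15)
Round 3 (1 new):
  { B }  = complement { A, C, D, E, F }
  (now 16)
Round 4: stable.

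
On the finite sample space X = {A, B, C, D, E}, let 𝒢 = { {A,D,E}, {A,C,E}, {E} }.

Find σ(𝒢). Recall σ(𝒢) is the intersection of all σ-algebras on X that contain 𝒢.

Start: 𝒢 ∪ {∅, X} = { ∅, {E}, {A,C,E}, {A,D,E}, X }.
Step 1: 4 new —
  {B,C}  = {A,D,E}ᶜ
  {B,D}  = {A,C,E}ᶜ
  {A,B,C,D}  = {E}ᶜ
  {A,C,D,E}  = {A,D,E} ∪ {A,C,E}
  (now 9)
Step 2: +6 →
  {B}  = {A,C,D,E}ᶜ
  {B,C,D}  = {B,C} ∪ {B,D}
  {B,C,E}  = {E} ∪ {B,C}
  {B,D,E}  = {E} ∪ {B,D}
  {A,B,C,E}  = {A,C,E} ∪ {B,C}
  {A,B,D,E}  = {A,D,E} ∪ {B,D}
  (now 15)
Step 3. New:
  {C}  = {A,B,D,E}ᶜ
  {D}  = {A,B,C,E}ᶜ
  {A,C}  = {B,D,E}ᶜ
  {A,D}  = {B,C,E}ᶜ
  {A,E}  = {B,C,D}ᶜ
  {B,E}  = {B} ∪ {E}
  {B,C,D,E}  = {B,C,E} ∪ {B,C,D}
  (now 22)
Step 4: +8 →
  {A}  = {B,C,D,E}ᶜ
  {C,D}  = {C} ∪ {D}
  {C,E}  = {E} ∪ {C}
  {D,E}  = {E} ∪ {D}
  {A,B,C}  = {B} ∪ {A,C}
  {A,B,D}  = {B} ∪ {A,D}
  {A,B,E}  = {B,E} ∪ {A,E}
  {A,C,D}  = {B,E}ᶜ
  (now 30)
Step 5: 2 new —
  {A,B}  = {B} ∪ {A}
  {C,D,E}  = {C,D} ∪ {E}
  (now 32)
Step 6: no new sets; the family is a σ-algebra.

|σ(𝒢)| = 32.  σ(𝒢) = { ∅, {A}, {B}, {C}, {D}, {E}, {A,B}, {A,C}, {A,D}, {A,E}, {B,C}, {B,D}, {B,E}, {C,D}, {C,E}, {D,E}, {A,B,C}, {A,B,D}, {A,B,E}, {A,C,D}, {A,C,E}, {A,D,E}, {B,C,D}, {B,C,E}, {B,D,E}, {C,D,E}, {A,B,C,D}, {A,B,C,E}, {A,B,D,E}, {A,C,D,E}, {B,C,D,E}, X }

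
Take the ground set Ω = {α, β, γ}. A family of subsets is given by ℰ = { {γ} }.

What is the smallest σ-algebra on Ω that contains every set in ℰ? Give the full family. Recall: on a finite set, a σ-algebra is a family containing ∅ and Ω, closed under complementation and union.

Answer: σ(ℰ) = { ∅, {γ}, {α, β}, Ω }

Trace:
Initial family (3 sets): { ∅, {γ}, Ω }.
Step 1 adds 1:
  {α, β}  = ᶜ of {γ}
Step 2 adds nothing — fixpoint reached.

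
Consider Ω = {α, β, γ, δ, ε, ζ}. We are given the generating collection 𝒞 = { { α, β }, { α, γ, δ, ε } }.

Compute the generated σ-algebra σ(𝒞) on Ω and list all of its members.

Answer: σ(𝒞) = { ∅, { α }, { β }, { ζ }, { α, β }, { α, ζ }, { β, ζ }, { α, β, ζ }, { γ, δ, ε }, { α, γ, δ, ε }, { β, γ, δ, ε }, { γ, δ, ε, ζ }, { α, β, γ, δ, ε }, { α, γ, δ, ε, ζ }, { β, γ, δ, ε, ζ }, Ω }

Check:
Take S₀ = 𝒞 ∪ {∅, Ω} = { ∅, { α, β }, { α, γ, δ, ε }, Ω }.
Iteration 1 (3 new):
  { β, ζ }  = ᶜ of { α, γ, δ, ε }
  { γ, δ, ε, ζ }  = ᶜ of { α, β }
  { α, β, γ, δ, ε }  = { α, β } ∪ { α, γ, δ, ε }
  [7 total]
Iteration 2 adds 4:
  { ζ }  = ᶜ of { α, β, γ, δ, ε }
  { α, β, ζ }  = { α, β } ∪ { β, ζ }
  { α, γ, δ, ε, ζ }  = { α, γ, δ, ε } ∪ { γ, δ, ε, ζ }
  { β, γ, δ, ε, ζ }  = { γ, δ, ε, ζ } ∪ { β, ζ }
  [11 total]
Iteration 3: +3 →
  { α }  = ᶜ of { β, γ, δ, ε, ζ }
  { β }  = ᶜ of { α, γ, δ, ε, ζ }
  { γ, δ, ε }  = ᶜ of { α, β, ζ }
  [14 total]
Iteration 4 adds 2:
  { α, ζ }  = { ζ } ∪ { α }
  { β, γ, δ, ε }  = { γ, δ, ε } ∪ { β }
  [16 total]
Iteration 5: closed — nothing new.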